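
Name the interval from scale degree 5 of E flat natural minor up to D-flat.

minor third

Scale degree 5 of Eb natural minor is Bb.
Bb up to Db: letters B→D make it a third; 3 semitones makes it minor.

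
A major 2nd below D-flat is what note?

Cb

D down a major second is C, so the target letter is C.
From Db, a major second is 2 semitones down: Cb.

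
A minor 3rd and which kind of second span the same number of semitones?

augmented

A minor third spans 3 semitones.
A second spanning 3 semitones is augmented (the major second is 2).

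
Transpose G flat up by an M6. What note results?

G up a major sixth is E, so the target letter is E.
From Gb, a major sixth is 9 semitones up: Eb.

Eb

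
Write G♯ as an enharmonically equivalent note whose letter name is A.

Ab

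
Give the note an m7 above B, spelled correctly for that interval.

A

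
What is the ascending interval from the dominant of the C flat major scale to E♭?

major sixth

The dominant of Cb major is Gb.
Gb up to Eb: letters G→E make it a sixth; 9 semitones makes it major.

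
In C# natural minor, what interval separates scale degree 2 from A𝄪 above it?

augmented fifth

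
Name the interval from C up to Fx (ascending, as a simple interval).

doubly augmented fourth

The letter names run C→F, a span of 3 letter steps, so the interval is some kind of fourth.
C to F## is 7 semitones. A perfect fourth is 5, so 7 makes it doubly augmented.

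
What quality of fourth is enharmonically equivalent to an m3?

A minor third spans 3 semitones.
A fourth spanning 3 semitones is doubly diminished (the perfect fourth is 5).

doubly diminished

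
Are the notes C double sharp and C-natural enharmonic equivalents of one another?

No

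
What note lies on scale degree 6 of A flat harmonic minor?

Fb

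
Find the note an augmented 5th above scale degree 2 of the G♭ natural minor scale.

Scale degree 2 of Gb natural minor is Ab.
An augmented fifth (8 semitones) above Ab lands on the letter E, giving E.

E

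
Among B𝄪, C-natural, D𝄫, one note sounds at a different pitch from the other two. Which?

B##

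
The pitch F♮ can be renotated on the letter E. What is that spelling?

E#

F is pitch class 5. The letter E alone is pitch class 4.
To reach pitch class 5 from E requires an offset of +1 semitone, i.e. sharp: E#.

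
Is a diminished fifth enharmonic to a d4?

A diminished fifth spans 6 semitones; a diminished fourth spans 4.
The spans differ, so they are not enharmonic equivalents.

No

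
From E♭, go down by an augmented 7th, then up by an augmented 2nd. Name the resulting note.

Gb

An augmented seventh down from Eb is Fbb (letter F, 12 semitones down).
An augmented second up from Fbb is Gb (letter G, 3 semitones up).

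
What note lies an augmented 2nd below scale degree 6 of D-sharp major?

Scale degree 6 of D# major is B#.
An augmented second (3 semitones) below B# lands on the letter A, giving A.

A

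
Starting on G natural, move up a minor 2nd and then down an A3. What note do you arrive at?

A minor second up from G is Ab (letter A, 1 semitone up).
An augmented third down from Ab is Fbb (letter F, 5 semitones down).

Fbb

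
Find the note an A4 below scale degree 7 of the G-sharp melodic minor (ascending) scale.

Scale degree 7 of G# melodic minor (ascending) is F##.
An augmented fourth (6 semitones) below F## lands on the letter C, giving C#.

C#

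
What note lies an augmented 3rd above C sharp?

E##

A third above C lands on the letter E.
An augmented third spans 5 semitones, so C# moves to pitch class 6. On the letter E that is E##.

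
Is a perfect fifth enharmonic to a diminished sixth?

A perfect fifth spans 7 semitones; a diminished sixth spans 7.
They are enharmonically equivalent.

Yes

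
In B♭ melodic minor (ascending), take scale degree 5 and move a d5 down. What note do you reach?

B

Scale degree 5 of Bb melodic minor (ascending) is F.
A diminished fifth (6 semitones) below F lands on the letter B, giving B.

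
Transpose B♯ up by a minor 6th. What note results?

A sixth above B lands on the letter G.
A minor sixth spans 8 semitones, so B# moves to pitch class 8. On the letter G that is G#.

G#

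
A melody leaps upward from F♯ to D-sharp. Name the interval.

major sixth

Counting letters F–G–A–B–C–D gives a sixth.
F#→D# = 9 semitones, exactly the major sixth.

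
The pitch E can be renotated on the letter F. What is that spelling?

E is pitch class 4. The letter F alone is pitch class 5.
To reach pitch class 4 from F requires an offset of -1 semitone, i.e. flat: Fb.

Fb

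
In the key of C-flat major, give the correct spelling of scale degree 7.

Degree 7 takes the letter 6 steps above C, which is B.
In major, degree 7 sits 11 semitones above the tonic. Cb + 11 semitones is pitch class 10, spelled on B as Bb.

Bb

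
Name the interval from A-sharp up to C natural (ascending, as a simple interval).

diminished third

Counting letters A–B–C gives a third.
A#→C = 2 semitones, 2 narrower than the major third (4), so diminished.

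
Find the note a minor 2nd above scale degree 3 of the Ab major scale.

Scale degree 3 of Ab major is C.
A minor second (1 semitone) above C lands on the letter D, giving Db.

Db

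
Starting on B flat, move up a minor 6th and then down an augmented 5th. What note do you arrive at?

Cbb

A minor sixth up from Bb is Gb (letter G, 8 semitones up).
An augmented fifth down from Gb is Cbb (letter C, 8 semitones down).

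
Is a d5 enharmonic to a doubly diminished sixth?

A diminished fifth spans 6 semitones; a doubly diminished sixth spans 6.
They are enharmonically equivalent.

Yes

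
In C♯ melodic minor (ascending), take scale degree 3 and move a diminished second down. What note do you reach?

D##

Scale degree 3 of C# melodic minor (ascending) is E.
A diminished second (0 semitones) below E lands on the letter D, giving D##.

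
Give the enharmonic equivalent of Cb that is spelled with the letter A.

A##

Cb is pitch class 11. The letter A alone is pitch class 9.
To reach pitch class 11 from A requires an offset of +2 semitones, i.e. double sharp: A##.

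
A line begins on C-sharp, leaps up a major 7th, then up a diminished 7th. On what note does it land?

A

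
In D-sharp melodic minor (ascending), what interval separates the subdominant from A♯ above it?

The subdominant of D# melodic minor (ascending) is G#.
G# up to A#: letters G→A make it a second; 2 semitones makes it major.

major second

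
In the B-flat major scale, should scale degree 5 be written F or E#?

Each scale degree takes a distinct letter name. Degree 5 of a scale on B must use the letter F.
F and E# are enharmonically the same pitch, but only F uses the letter F, so it is the correct spelling here.

F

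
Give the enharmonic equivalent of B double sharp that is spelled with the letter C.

Plain C sits 1 semitone below B##, so on the letter C the same pitch needs a sharp: C#.

C#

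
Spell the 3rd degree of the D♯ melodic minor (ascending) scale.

Degree 3 takes the letter 2 steps above D, which is F.
In melodic minor (ascending), degree 3 sits 3 semitones above the tonic. D# + 3 semitones is pitch class 6, spelled on F as F#.

F#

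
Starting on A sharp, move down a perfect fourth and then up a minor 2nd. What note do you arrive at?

F#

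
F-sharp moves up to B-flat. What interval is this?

Counting letters F–G–A–B gives a fourth.
F#→Bb = 4 semitones, 1 narrower than the perfect fourth (5), so diminished.

diminished fourth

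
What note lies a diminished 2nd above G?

Abb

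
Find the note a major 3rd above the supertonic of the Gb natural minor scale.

C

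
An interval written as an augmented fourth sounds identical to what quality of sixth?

An augmented fourth spans 6 semitones.
A sixth spanning 6 semitones is doubly diminished (the major sixth is 9).

doubly diminished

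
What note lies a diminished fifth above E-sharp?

E up a perfect fifth is B, so the target letter is B.
From E#, a diminished fifth is 6 semitones up: B.

B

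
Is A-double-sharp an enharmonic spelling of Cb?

A## = pitch class 11 and Cb = pitch class 11 — the same pitch class, so they are enharmonic equivalents.

Yes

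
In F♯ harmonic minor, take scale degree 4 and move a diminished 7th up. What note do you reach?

Scale degree 4 of F# harmonic minor is B.
A diminished seventh (9 semitones) above B lands on the letter A, giving Ab.

Ab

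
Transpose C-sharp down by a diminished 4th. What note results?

G##

A fourth below C lands on the letter G.
A diminished fourth spans 4 semitones, so C# moves to pitch class 9. On the letter G that is G##.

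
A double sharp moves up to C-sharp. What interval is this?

diminished third

The letter names run A→C, a span of 2 letter steps, so the interval is some kind of third.
A## to C# is 2 semitones. A major third is 4, so 2 makes it diminished.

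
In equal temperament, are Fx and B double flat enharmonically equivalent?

F## is pitch class 7; Bbb is pitch class 9.
The pitch classes differ (7 vs. 9), so they are not enharmonic equivalents.

No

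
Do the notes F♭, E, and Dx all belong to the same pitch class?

Fb is pitch class 4; E is pitch class 4; D## is pitch class 4.
All spellings map to pitch class 4, so they are enharmonically equivalent.

Yes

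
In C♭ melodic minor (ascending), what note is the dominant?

The Cb melodic minor (ascending) scale runs Cb Db Ebb Fb Gb Ab Bb.
Degree 5 is Gb.

Gb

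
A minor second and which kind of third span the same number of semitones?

A minor second spans 1 semitone.
A third spanning 1 semitone is doubly diminished (the major third is 4).

doubly diminished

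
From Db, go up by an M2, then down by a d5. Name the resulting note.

A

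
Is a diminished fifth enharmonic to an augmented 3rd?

No

A diminished fifth spans 6 semitones; an augmented third spans 5.
The spans differ, so they are not enharmonic equivalents.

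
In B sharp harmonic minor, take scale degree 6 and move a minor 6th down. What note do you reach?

B#

Scale degree 6 of B# harmonic minor is G#.
A minor sixth (8 semitones) below G# lands on the letter B, giving B#.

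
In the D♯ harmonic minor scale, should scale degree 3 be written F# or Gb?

Each scale degree takes a distinct letter name. Degree 3 of a scale on D must use the letter F.
F# and Gb are enharmonically the same pitch, but only F# uses the letter F, so it is the correct spelling here.

F#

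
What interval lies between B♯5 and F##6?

The letter names run B→F, a span of 4 letter steps, so the interval is some kind of fifth.
B# to F## is 7 semitones. A perfect fifth is 7, so 7 makes it perfect.

perfect fifth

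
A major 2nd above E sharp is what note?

F##

A second above E lands on the letter F.
A major second spans 2 semitones, so E# moves to pitch class 7. On the letter F that is F##.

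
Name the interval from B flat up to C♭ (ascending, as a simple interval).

minor second

The letter names run B→C, a span of 1 letter step, so the interval is some kind of second.
Bb to Cb is 1 semitone. A major second is 2, so 1 makes it minor.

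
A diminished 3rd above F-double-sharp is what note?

A third above F lands on the letter A.
A diminished third spans 2 semitones, so F## moves to pitch class 9. On the letter A that is A.

A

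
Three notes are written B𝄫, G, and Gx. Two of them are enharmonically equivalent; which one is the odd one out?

G

In 12-tone equal temperament, enharmonic equivalents share a pitch class. Bbb is pitch class 9; G is pitch class 7; G## is pitch class 9.
Bbb and G## share pitch class 9, while G is pitch class 7.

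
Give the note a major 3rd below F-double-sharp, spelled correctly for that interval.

F down a major third is Db, so the target letter is D.
From F##, a major third is 4 semitones down: D#.

D#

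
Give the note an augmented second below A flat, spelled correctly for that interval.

A second below A lands on the letter G.
An augmented second spans 3 semitones, so Ab moves to pitch class 5. On the letter G that is Gbb.

Gbb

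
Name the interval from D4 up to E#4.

augmented second

Counting letters D–E gives a second.
D→E# = 3 semitones, 1 wider than the major second (2), so augmented.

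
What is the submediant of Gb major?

Eb

Degree 6 takes the letter 5 steps above G, which is E.
In major, degree 6 sits 9 semitones above the tonic. Gb + 9 semitones is pitch class 3, spelled on E as Eb.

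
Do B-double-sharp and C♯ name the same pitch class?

B## is pitch class 1; C# is pitch class 1.
All spellings map to pitch class 1, so they are enharmonically equivalent.

Yes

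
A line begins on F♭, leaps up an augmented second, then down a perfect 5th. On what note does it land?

An augmented second up from Fb is G (letter G, 3 semitones up).
A perfect fifth down from G is C (letter C, 7 semitones down).

C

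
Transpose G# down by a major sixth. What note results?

B

G down a major sixth is Bb, so the target letter is B.
From G#, a major sixth is 9 semitones down: B.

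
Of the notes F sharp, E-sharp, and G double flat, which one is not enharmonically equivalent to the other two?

In 12-tone equal temperament, enharmonic equivalents share a pitch class. F# is pitch class 6; E# is pitch class 5; Gbb is pitch class 5.
E# and Gbb share pitch class 5, while F# is pitch class 6.

F#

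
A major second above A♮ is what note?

A second above A lands on the letter B.
A major second spans 2 semitones, so A moves to pitch class 11. On the letter B that is B.

B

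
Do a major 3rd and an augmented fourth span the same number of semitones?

No

A major third spans 4 semitones; an augmented fourth spans 6.
The spans differ, so they are not enharmonic equivalents.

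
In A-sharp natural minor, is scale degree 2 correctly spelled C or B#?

Each scale degree takes a distinct letter name. Degree 2 of a scale on A must use the letter B.
B# and C are enharmonically the same pitch, but only B# uses the letter B, so it is the correct spelling here.

B#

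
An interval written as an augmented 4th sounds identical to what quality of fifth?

An augmented fourth spans 6 semitones.
A fifth spanning 6 semitones is diminished (the perfect fifth is 7).

diminished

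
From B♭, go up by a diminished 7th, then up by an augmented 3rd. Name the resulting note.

A diminished seventh up from Bb is Abb (letter A, 9 semitones up).
An augmented third up from Abb is C (letter C, 5 semitones up).

C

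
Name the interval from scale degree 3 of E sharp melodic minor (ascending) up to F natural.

diminished seventh

Scale degree 3 of E# melodic minor (ascending) is G#.
G# up to F: letters G→F make it a seventh; 9 semitones makes it diminished.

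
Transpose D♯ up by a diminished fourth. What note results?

G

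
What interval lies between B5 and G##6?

augmented sixth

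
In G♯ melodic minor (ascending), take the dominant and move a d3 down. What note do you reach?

B##

The dominant of G# melodic minor (ascending) is D#.
A diminished third (2 semitones) below D# lands on the letter B, giving B##.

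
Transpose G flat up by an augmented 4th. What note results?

C

A fourth above G lands on the letter C.
An augmented fourth spans 6 semitones, so Gb moves to pitch class 0. On the letter C that is C.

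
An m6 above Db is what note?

A sixth above D lands on the letter B.
A minor sixth spans 8 semitones, so Db moves to pitch class 9. On the letter B that is Bbb.

Bbb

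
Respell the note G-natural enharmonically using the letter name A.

Abb

Plain A sits 2 semitones above G, so on the letter A the same pitch needs a double flat: Abb.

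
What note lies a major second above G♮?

A

G up a major second is A, so the target letter is A.
From G, a major second is 2 semitones up: A.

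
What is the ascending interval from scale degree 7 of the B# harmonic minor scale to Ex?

perfect fifth

Scale degree 7 of B# harmonic minor is A##.
A## up to E##: letters A→E make it a fifth; 7 semitones makes it perfect.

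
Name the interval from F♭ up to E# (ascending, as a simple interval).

The letter names run F→E, a span of 6 letter steps, so the interval is some kind of seventh.
Fb to E# is 13 semitones. A major seventh is 11, so 13 makes it doubly augmented.

doubly augmented seventh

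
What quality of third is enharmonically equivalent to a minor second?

A minor second spans 1 semitone.
A third spanning 1 semitone is doubly diminished (the major third is 4).

doubly diminished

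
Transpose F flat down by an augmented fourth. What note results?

Cbb

F down a perfect fourth is C, so the target letter is C.
From Fb, an augmented fourth is 6 semitones down: Cbb.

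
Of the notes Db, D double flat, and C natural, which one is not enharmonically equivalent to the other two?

In 12-tone equal temperament, enharmonic equivalents share a pitch class. Db is pitch class 1; Dbb is pitch class 0; C is pitch class 0.
Dbb and C share pitch class 0, while Db is pitch class 1.

Db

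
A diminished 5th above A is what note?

Eb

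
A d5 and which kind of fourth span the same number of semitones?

augmented

A diminished fifth spans 6 semitones.
A fourth spanning 6 semitones is augmented (the perfect fourth is 5).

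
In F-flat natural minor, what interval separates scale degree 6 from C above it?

Scale degree 6 of Fb natural minor is Dbb.
Dbb up to C: letters D→C make it a seventh; 12 semitones makes it augmented.

augmented seventh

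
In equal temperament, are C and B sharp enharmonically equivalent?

Yes

C = pitch class 0 and B# = pitch class 0 — the same pitch class, so they are enharmonic equivalents.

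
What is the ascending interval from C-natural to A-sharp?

augmented sixth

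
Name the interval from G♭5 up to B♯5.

doubly augmented third

Counting letters G–A–B gives a third.
Gb→B# = 6 semitones, 2 wider than the major third (4), so doubly augmented.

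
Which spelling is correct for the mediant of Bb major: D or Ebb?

D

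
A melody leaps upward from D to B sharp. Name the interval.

augmented sixth

Counting letters D–E–F–G–A–B gives a sixth.
D→B# = 10 semitones, 1 wider than the major sixth (9), so augmented.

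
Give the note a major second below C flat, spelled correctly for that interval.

Bbb

C down a major second is Bb, so the target letter is B.
From Cb, a major second is 2 semitones down: Bbb.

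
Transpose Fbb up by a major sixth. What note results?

F up a major sixth is D, so the target letter is D.
From Fbb, a major sixth is 9 semitones up: Dbb.

Dbb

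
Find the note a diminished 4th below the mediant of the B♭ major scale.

A#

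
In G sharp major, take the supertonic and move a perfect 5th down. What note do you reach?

D#

The supertonic of G# major is A#.
A perfect fifth (7 semitones) below A# lands on the letter D, giving D#.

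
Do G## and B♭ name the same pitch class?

Two spellings are enharmonically equivalent only if they share a pitch class.
Here G## → 9, Bb → 10; 9 ≠ 10, so they are not.

No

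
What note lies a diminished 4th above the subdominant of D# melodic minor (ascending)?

The subdominant of D# melodic minor (ascending) is G#.
A diminished fourth (4 semitones) above G# lands on the letter C, giving C.

C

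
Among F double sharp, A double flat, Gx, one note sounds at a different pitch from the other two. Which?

G##

In 12-tone equal temperament, enharmonic equivalents share a pitch class. F## is pitch class 7; Abb is pitch class 7; G## is pitch class 9.
F## and Abb share pitch class 7, while G## is pitch class 9.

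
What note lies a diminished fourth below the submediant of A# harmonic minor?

The submediant of A# harmonic minor is F#.
A diminished fourth (4 semitones) below F# lands on the letter C, giving C##.

C##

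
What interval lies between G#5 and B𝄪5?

augmented third

The letter names run G→B, a span of 2 letter steps, so the interval is some kind of third.
G# to B## is 5 semitones. A major third is 4, so 5 makes it augmented.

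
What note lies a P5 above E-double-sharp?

E up a perfect fifth is B, so the target letter is B.
From E##, a perfect fifth is 7 semitones up: B##.

B##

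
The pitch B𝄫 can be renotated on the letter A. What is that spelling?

Bbb is pitch class 9. The letter A alone is pitch class 9.
Pitch class 9 on A needs no accidental: A.

A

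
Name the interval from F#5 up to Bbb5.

doubly diminished fourth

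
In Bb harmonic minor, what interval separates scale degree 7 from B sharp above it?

augmented second

Scale degree 7 of Bb harmonic minor is A.
A up to B#: letters A→B make it a second; 3 semitones makes it augmented.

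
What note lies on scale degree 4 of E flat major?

Ab

Degree 4 takes the letter 3 steps above E, which is A.
In major, degree 4 sits 5 semitones above the tonic. Eb + 5 semitones is pitch class 8, spelled on A as Ab.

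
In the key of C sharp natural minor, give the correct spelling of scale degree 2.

D#

The C# natural minor scale runs C# D# E F# G# A B.
Degree 2 is D#.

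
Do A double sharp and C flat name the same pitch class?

Yes

A## is pitch class 11; Cb is pitch class 11.
All spellings map to pitch class 11, so they are enharmonically equivalent.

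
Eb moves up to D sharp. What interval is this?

augmented seventh

The letter names run E→D, a span of 6 letter steps, so the interval is some kind of seventh.
Eb to D# is 12 semitones. A major seventh is 11, so 12 makes it augmented.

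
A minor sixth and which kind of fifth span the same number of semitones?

augmented

A minor sixth spans 8 semitones.
A fifth spanning 8 semitones is augmented (the perfect fifth is 7).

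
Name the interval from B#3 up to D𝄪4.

Counting letters B–C–D gives a third.
B#→D## = 4 semitones, exactly the major third.

major third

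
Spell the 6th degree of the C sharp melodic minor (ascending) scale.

The C# melodic minor (ascending) scale runs C# D# E F# G# A# B#.
Degree 6 is A#.

A#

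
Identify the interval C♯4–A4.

minor sixth

The letter names run C→A, a span of 5 letter steps, so the interval is some kind of sixth.
C# to A is 8 semitones. A major sixth is 9, so 8 makes it minor.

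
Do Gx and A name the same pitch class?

Yes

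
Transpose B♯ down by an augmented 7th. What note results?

A seventh below B lands on the letter C.
An augmented seventh spans 12 semitones, so B# moves to pitch class 0. On the letter C that is C.

C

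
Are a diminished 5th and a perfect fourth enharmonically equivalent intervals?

A diminished fifth spans 6 semitones; a perfect fourth spans 5.
The spans differ, so they are not enharmonic equivalents.

No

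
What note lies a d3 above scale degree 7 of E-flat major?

Scale degree 7 of Eb major is D.
A diminished third (2 semitones) above D lands on the letter F, giving Fb.

Fb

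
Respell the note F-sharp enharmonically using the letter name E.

F# is pitch class 6. The letter E alone is pitch class 4.
To reach pitch class 6 from E requires an offset of +2 semitones, i.e. double sharp: E##.

E##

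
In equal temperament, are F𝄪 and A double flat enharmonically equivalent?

F## is pitch class 7; Abb is pitch class 7.
All spellings map to pitch class 7, so they are enharmonically equivalent.

Yes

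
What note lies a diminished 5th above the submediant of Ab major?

Cb

The submediant of Ab major is F.
A diminished fifth (6 semitones) above F lands on the letter C, giving Cb.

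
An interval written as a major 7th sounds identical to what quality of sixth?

A major seventh spans 11 semitones.
A sixth spanning 11 semitones is doubly augmented (the major sixth is 9).

doubly augmented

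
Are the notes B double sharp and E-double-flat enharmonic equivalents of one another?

No

Two spellings are enharmonically equivalent only if they share a pitch class.
Here B## → 1, Ebb → 2; 1 ≠ 2, so they are not.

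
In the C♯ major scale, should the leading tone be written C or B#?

B#

Each scale degree takes a distinct letter name. Degree 7 of a scale on C must use the letter B.
B# and C are enharmonically the same pitch, but only B# uses the letter B, so it is the correct spelling here.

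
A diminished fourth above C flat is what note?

A fourth above C lands on the letter F.
A diminished fourth spans 4 semitones, so Cb moves to pitch class 3. On the letter F that is Fbb.

Fbb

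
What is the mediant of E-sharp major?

G##

Degree 3 takes the letter 2 steps above E, which is G.
In major, degree 3 sits 4 semitones above the tonic. E# + 4 semitones is pitch class 9, spelled on G as G##.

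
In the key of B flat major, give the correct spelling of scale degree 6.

The Bb major scale runs Bb C D Eb F G A.
Degree 6 is G.

G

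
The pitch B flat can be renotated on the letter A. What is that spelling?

Plain A sits 1 semitone below Bb, so on the letter A the same pitch needs a sharp: A#.

A#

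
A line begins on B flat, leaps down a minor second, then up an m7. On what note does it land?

G

A minor second down from Bb is A (letter A, 1 semitone down).
A minor seventh up from A is G (letter G, 10 semitones up).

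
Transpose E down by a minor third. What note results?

C#

E down a major third is C, so the target letter is C.
From E, a minor third is 3 semitones down: C#.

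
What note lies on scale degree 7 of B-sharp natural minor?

A#

Degree 7 takes the letter 6 steps above B, which is A.
In natural minor, degree 7 sits 10 semitones above the tonic. B# + 10 semitones is pitch class 10, spelled on A as A#.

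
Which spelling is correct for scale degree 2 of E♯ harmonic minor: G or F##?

F##

Each scale degree takes a distinct letter name. Degree 2 of a scale on E must use the letter F.
F## and G are enharmonically the same pitch, but only F## uses the letter F, so it is the correct spelling here.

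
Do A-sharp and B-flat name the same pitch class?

Yes

A# = pitch class 10 and Bb = pitch class 10 — the same pitch class, so they are enharmonic equivalents.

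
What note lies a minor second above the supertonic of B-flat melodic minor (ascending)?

The supertonic of Bb melodic minor (ascending) is C.
A minor second (1 semitone) above C lands on the letter D, giving Db.

Db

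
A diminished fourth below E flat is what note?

B

E down a perfect fourth is B, so the target letter is B.
From Eb, a diminished fourth is 4 semitones down: B.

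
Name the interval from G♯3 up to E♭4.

diminished sixth

Counting letters G–A–B–C–D–E gives a sixth.
G#→Eb = 7 semitones, 2 narrower than the major sixth (9), so diminished.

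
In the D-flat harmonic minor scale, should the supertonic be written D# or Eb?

Eb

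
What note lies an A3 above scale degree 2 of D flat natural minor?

Scale degree 2 of Db natural minor is Eb.
An augmented third (5 semitones) above Eb lands on the letter G, giving G#.

G#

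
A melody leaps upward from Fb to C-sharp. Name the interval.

Counting letters F–G–A–B–C gives a fifth.
Fb→C# = 9 semitones, 2 wider than the perfect fifth (7), so doubly augmented.

doubly augmented fifth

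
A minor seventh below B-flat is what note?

C

B down a major seventh is C, so the target letter is C.
From Bb, a minor seventh is 10 semitones down: C.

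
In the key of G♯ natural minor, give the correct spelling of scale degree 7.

F#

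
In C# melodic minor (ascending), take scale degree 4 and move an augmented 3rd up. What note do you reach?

Scale degree 4 of C# melodic minor (ascending) is F#.
An augmented third (5 semitones) above F# lands on the letter A, giving A##.

A##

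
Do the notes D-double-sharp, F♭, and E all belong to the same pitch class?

Yes

D## = pitch class 4 and Fb = pitch class 4 and E = pitch class 4 — the same pitch class, so they are enharmonic equivalents.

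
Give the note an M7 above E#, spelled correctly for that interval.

A seventh above E lands on the letter D.
A major seventh spans 11 semitones, so E# moves to pitch class 4. On the letter D that is D##.

D##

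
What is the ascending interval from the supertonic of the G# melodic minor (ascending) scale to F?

diminished sixth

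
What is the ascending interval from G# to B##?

augmented third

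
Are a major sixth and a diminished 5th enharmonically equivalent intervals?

A major sixth spans 9 semitones; a diminished fifth spans 6.
The spans differ, so they are not enharmonic equivalents.

No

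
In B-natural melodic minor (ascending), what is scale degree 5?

The B melodic minor (ascending) scale runs B C# D E F# G# A#.
Degree 5 is F#.

F#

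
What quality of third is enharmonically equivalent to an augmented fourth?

doubly augmented

An augmented fourth spans 6 semitones.
A third spanning 6 semitones is doubly augmented (the major third is 4).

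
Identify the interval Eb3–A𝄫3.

Counting letters E–F–G–A gives a fourth.
Eb→Abb = 4 semitones, 1 narrower than the perfect fourth (5), so diminished.

diminished fourth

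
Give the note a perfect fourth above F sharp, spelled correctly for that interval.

F up a perfect fourth is Bb, so the target letter is B.
From F#, a perfect fourth is 5 semitones up: B.

B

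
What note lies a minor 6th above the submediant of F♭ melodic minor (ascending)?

The submediant of Fb melodic minor (ascending) is Db.
A minor sixth (8 semitones) above Db lands on the letter B, giving Bbb.

Bbb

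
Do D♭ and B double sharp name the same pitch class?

Db is pitch class 1; B## is pitch class 1.
All spellings map to pitch class 1, so they are enharmonically equivalent.

Yes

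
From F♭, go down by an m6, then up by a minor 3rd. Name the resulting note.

Cb

A minor sixth down from Fb is Ab (letter A, 8 semitones down).
A minor third up from Ab is Cb (letter C, 3 semitones up).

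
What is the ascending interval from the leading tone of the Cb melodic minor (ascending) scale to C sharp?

augmented second

The leading tone of Cb melodic minor (ascending) is Bb.
Bb up to C#: letters B→C make it a second; 3 semitones makes it augmented.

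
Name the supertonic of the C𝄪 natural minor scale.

D##

Degree 2 takes the letter 1 step above C, which is D.
In natural minor, degree 2 sits 2 semitones above the tonic. C## + 2 semitones is pitch class 4, spelled on D as D##.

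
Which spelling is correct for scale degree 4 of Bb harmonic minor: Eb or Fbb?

Eb

Each scale degree takes a distinct letter name. Degree 4 of a scale on B must use the letter E.
Eb and Fbb are enharmonically the same pitch, but only Eb uses the letter E, so it is the correct spelling here.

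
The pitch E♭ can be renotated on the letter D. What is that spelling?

Plain D sits 1 semitone below Eb, so on the letter D the same pitch needs a sharp: D#.

D#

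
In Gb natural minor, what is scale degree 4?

Cb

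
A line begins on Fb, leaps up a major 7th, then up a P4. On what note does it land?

Ab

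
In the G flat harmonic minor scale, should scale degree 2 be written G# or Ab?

Each scale degree takes a distinct letter name. Degree 2 of a scale on G must use the letter A.
Ab and G# are enharmonically the same pitch, but only Ab uses the letter A, so it is the correct spelling here.

Ab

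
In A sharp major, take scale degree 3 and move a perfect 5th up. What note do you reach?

G##

Scale degree 3 of A# major is C##.
A perfect fifth (7 semitones) above C## lands on the letter G, giving G##.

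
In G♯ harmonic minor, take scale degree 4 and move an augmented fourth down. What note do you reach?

Scale degree 4 of G# harmonic minor is C#.
An augmented fourth (6 semitones) below C# lands on the letter G, giving G.

G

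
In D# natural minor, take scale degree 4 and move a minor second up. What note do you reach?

A

Scale degree 4 of D# natural minor is G#.
A minor second (1 semitone) above G# lands on the letter A, giving A.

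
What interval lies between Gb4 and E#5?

The letter names run G→E, a span of 5 letter steps, so the interval is some kind of sixth.
Gb to E# is 11 semitones. A major sixth is 9, so 11 makes it doubly augmented.

doubly augmented sixth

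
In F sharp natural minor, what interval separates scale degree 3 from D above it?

perfect fourth

Scale degree 3 of F# natural minor is A.
A up to D: letters A→D make it a fourth; 5 semitones makes it perfect.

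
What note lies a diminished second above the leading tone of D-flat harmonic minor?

The leading tone of Db harmonic minor is C.
A diminished second (0 semitones) above C lands on the letter D, giving Dbb.

Dbb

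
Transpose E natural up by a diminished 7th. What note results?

Db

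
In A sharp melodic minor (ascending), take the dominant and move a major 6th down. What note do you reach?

G#

The dominant of A# melodic minor (ascending) is E#.
A major sixth (9 semitones) below E# lands on the letter G, giving G#.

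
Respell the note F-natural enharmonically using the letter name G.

Plain G sits 2 semitones above F, so on the letter G the same pitch needs a double flat: Gbb.

Gbb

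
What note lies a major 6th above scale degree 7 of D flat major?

A

Scale degree 7 of Db major is C.
A major sixth (9 semitones) above C lands on the letter A, giving A.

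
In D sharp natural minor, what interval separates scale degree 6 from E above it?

Scale degree 6 of D# natural minor is B.
B up to E: letters B→E make it a fourth; 5 semitones makes it perfect.

perfect fourth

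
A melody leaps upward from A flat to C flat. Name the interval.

minor third

Counting letters A–B–C gives a third.
Ab→Cb = 3 semitones, 1 narrower than the major third (4), so minor.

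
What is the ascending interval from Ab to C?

major third

Counting letters A–B–C gives a third.
Ab→C = 4 semitones, exactly the major third.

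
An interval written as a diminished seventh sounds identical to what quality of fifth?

A diminished seventh spans 9 semitones.
A fifth spanning 9 semitones is doubly augmented (the perfect fifth is 7).

doubly augmented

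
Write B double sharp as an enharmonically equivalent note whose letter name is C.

C#

B## is pitch class 1. The letter C alone is pitch class 0.
To reach pitch class 1 from C requires an offset of +1 semitone, i.e. sharp: C#.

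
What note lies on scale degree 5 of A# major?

The A# major scale runs A# B# C## D# E# F## G##.
Degree 5 is E#.

E#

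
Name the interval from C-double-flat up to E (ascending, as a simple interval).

doubly augmented third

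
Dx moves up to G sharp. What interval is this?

The letter names run D→G, a span of 3 letter steps, so the interval is some kind of fourth.
D## to G# is 4 semitones. A perfect fourth is 5, so 4 makes it diminished.

diminished fourth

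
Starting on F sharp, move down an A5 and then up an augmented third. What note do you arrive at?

An augmented fifth down from F# is Bb (letter B, 8 semitones down).
An augmented third up from Bb is D# (letter D, 5 semitones up).

D#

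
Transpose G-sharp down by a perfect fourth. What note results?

G down a perfect fourth is D, so the target letter is D.
From G#, a perfect fourth is 5 semitones down: D#.

D#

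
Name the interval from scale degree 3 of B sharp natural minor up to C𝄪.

major seventh

Scale degree 3 of B# natural minor is D#.
D# up to C##: letters D→C make it a seventh; 11 semitones makes it major.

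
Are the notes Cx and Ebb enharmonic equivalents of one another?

Yes

C## is pitch class 2; Ebb is pitch class 2.
All spellings map to pitch class 2, so they are enharmonically equivalent.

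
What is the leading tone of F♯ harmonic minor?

Degree 7 takes the letter 6 steps above F, which is E.
In harmonic minor, degree 7 sits 11 semitones above the tonic. F# + 11 semitones is pitch class 5, spelled on E as E#.

E#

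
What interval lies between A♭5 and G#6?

augmented seventh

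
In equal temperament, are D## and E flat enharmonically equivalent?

Two spellings are enharmonically equivalent only if they share a pitch class.
Here D## → 4, Eb → 3; 3 ≠ 4, so they are not.

No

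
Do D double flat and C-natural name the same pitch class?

Yes

Dbb is pitch class 0; C is pitch class 0.
All spellings map to pitch class 0, so they are enharmonically equivalent.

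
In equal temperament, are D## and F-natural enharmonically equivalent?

No

D## is pitch class 4; F is pitch class 5.
The pitch classes differ (4 vs. 5), so they are not enharmonic equivalents.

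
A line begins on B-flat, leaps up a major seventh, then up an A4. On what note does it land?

D#

A major seventh up from Bb is A (letter A, 11 semitones up).
An augmented fourth up from A is D# (letter D, 6 semitones up).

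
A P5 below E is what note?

A

E down a perfect fifth is A, so the target letter is A.
From E, a perfect fifth is 7 semitones down: A.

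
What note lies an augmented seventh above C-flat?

B

A seventh above C lands on the letter B.
An augmented seventh spans 12 semitones, so Cb moves to pitch class 11. On the letter B that is B.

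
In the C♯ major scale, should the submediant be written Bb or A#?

Each scale degree takes a distinct letter name. Degree 6 of a scale on C must use the letter A.
A# and Bb are enharmonically the same pitch, but only A# uses the letter A, so it is the correct spelling here.

A#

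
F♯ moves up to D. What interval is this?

Counting letters F–G–A–B–C–D gives a sixth.
F#→D = 8 semitones, 1 narrower than the major sixth (9), so minor.

minor sixth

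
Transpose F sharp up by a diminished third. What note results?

Ab

A third above F lands on the letter A.
A diminished third spans 2 semitones, so F# moves to pitch class 8. On the letter A that is Ab.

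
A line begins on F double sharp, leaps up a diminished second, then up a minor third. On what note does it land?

A diminished second up from F## is G (letter G, 0 semitones up).
A minor third up from G is Bb (letter B, 3 semitones up).

Bb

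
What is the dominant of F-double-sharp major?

The F## major scale runs F## G## A## B# C## D## E##.
Degree 5 is C##.

C##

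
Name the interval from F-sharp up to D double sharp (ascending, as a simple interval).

The letter names run F→D, a span of 5 letter steps, so the interval is some kind of sixth.
F# to D## is 10 semitones. A major sixth is 9, so 10 makes it augmented.

augmented sixth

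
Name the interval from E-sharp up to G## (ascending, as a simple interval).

major third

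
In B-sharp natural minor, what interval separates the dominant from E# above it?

minor seventh

The dominant of B# natural minor is F##.
F## up to E#: letters F→E make it a seventh; 10 semitones makes it minor.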